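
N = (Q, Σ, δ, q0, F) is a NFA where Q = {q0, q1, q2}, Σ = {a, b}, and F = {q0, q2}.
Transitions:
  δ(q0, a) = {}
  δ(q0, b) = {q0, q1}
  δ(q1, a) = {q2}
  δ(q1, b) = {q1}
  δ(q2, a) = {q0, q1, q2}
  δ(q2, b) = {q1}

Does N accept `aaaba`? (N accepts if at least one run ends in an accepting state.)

Start: {q0}
read a: {}
The reachable set is empty and stays empty for the remaining 4 symbols.
Reachable ∩ accepting = {} — empty.

rejected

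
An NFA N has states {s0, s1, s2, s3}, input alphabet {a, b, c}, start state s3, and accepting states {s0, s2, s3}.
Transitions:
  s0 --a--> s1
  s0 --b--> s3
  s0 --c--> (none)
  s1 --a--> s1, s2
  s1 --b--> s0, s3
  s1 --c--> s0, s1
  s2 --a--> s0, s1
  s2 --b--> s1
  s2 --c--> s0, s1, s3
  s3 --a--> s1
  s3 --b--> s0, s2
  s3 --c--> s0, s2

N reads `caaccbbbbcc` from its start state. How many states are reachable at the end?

Start: {s3}
read c: {s0, s2}
read a: {s0, s1}
read a: {s1, s2}
read c: {s0, s1, s3}
read c: {s0, s1, s2}
read b: {s0, s1, s3}
read b: {s0, s2, s3}
read b: {s0, s1, s2, s3}
read b: {s0, s1, s2, s3}
read c: {s0, s1, s2, s3}
read c: {s0, s1, s2, s3}
Final reachable set {s0, s1, s2, s3} has 4 states.

4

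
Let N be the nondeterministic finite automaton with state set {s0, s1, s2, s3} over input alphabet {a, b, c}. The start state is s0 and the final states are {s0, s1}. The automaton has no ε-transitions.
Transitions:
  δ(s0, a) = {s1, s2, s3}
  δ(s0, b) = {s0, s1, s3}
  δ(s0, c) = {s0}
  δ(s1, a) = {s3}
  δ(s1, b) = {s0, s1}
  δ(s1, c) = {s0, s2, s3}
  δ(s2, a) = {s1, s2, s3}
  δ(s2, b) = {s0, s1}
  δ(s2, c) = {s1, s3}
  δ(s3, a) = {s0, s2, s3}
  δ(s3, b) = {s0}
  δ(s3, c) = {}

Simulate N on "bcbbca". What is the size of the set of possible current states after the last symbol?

4

Start: {s0}
read b: {s0, s1, s3}
read c: {s0, s2, s3}
read b: {s0, s1, s3}
read b: {s0, s1, s3}
read c: {s0, s2, s3}
read a: {s0, s1, s2, s3}
Final reachable set {s0, s1, s2, s3} has 4 states.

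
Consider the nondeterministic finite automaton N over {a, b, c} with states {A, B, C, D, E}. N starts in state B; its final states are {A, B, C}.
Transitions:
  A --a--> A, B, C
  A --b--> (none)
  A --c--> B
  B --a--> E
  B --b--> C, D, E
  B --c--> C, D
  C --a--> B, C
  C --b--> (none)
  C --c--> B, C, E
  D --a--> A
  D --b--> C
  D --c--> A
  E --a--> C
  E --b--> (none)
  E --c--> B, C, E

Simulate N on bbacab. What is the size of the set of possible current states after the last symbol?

3

Start: {B}
read b: {C, D, E}
read b: {C}
read a: {B, C}
read c: {B, C, D, E}
read a: {A, B, C, E}
read b: {C, D, E}
Final reachable set {C, D, E} has 3 states.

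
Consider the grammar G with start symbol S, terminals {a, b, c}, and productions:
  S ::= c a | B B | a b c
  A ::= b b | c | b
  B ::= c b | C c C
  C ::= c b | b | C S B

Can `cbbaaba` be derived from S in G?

no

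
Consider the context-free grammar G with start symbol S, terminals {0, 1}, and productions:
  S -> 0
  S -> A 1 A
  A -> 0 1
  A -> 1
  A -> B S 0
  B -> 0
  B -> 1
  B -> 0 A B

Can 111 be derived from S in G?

S ⇒ A1A ⇒ 11A ⇒ 111

yes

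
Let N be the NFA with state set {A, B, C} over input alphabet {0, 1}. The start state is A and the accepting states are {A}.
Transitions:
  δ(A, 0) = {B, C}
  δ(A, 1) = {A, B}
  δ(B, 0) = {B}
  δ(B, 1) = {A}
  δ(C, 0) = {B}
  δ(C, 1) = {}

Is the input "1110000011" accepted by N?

accepted

Start: {A}
read 1: {A, B}
read 1: {A, B}
read 1: {A, B}
read 0: {B, C}
read 0: {B}
read 0: {B}
read 0: {B}
read 0: {B}
read 1: {A}
read 1: {A, B}
Reachable ∩ accepting = {A} — nonempty.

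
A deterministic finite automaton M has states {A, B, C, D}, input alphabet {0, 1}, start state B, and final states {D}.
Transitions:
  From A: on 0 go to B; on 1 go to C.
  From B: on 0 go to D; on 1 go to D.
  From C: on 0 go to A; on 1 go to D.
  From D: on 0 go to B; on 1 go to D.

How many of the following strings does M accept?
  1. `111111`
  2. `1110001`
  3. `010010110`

`111111`: accepted
`1110001`: accepted
`010010110`: rejected

2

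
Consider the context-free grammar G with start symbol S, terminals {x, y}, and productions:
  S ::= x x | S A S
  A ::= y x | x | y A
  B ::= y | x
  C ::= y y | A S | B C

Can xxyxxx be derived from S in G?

S ⇒ SAS ⇒ xxAS ⇒ xxyxS ⇒ xxyxxx

yes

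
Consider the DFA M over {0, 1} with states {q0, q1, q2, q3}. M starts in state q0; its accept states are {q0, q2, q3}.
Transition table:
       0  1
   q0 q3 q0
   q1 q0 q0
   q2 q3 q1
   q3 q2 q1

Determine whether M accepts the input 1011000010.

accepted

q0 --1--> q0
q0 --0--> q3
q3 --1--> q1
q1 --1--> q0
q0 --0--> q3
q3 --0--> q2
q2 --0--> q3
q3 --0--> q2
q2 --1--> q1
q1 --0--> q0
End in state q0, which is an accepting state.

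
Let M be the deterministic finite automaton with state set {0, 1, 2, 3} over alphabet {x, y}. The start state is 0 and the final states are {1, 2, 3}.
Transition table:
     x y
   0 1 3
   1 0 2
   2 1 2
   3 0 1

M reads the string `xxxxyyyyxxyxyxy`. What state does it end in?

3

0 --x--> 1
1 --x--> 0
0 --x--> 1
1 --x--> 0
0 --y--> 3
3 --y--> 1
1 --y--> 2
2 --y--> 2
2 --x--> 1
1 --x--> 0
0 --y--> 3
3 --x--> 0
0 --y--> 3
3 --x--> 0
0 --y--> 3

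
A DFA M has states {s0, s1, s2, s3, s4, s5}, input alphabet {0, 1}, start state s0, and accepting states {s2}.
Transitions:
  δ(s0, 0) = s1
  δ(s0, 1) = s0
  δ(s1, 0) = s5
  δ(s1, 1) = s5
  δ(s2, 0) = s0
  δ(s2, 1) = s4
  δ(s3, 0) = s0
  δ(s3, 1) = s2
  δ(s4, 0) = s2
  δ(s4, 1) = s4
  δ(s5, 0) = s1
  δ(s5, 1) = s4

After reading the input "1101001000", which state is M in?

s1

s0 --1--> s0
s0 --1--> s0
s0 --0--> s1
s1 --1--> s5
s5 --0--> s1
s1 --0--> s5
s5 --1--> s4
s4 --0--> s2
s2 --0--> s0
s0 --0--> s1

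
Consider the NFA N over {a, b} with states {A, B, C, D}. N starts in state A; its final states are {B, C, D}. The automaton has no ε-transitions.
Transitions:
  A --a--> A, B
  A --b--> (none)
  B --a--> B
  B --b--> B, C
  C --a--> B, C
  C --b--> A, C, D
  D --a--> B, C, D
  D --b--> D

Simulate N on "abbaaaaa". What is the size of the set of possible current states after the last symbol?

Start: {A}
read a: {A, B}
read b: {B, C}
read b: {A, B, C, D}
read a: {A, B, C, D}
read a: {A, B, C, D}
read a: {A, B, C, D}
read a: {A, B, C, D}
read a: {A, B, C, D}
Final reachable set {A, B, C, D} has 4 states.

4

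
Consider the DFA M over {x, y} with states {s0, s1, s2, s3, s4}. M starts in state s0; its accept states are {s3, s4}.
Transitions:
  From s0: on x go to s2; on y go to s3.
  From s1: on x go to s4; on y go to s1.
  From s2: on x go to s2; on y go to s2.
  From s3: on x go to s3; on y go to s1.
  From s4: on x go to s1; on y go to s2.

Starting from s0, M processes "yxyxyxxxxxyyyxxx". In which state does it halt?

s2

s0 --y--> s3
s3 --x--> s3
s3 --y--> s1
s1 --x--> s4
s4 --y--> s2
s2 --x--> s2
s2 --x--> s2
s2 --x--> s2
s2 --x--> s2
s2 --x--> s2
s2 --y--> s2
s2 --y--> s2
s2 --y--> s2
s2 --x--> s2
s2 --x--> s2
s2 --x--> s2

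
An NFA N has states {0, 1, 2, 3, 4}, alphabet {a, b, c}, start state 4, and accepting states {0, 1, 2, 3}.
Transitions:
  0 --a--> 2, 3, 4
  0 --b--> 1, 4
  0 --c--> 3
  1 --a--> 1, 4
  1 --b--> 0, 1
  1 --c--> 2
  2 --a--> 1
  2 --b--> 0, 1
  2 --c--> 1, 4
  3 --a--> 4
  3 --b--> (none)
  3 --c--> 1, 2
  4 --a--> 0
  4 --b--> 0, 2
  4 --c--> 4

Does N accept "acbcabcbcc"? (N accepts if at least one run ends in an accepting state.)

rejected

Start: {4}
read a: {0}
read c: {3}
read b: {}
The reachable set is empty and stays empty for the remaining 7 symbols.
Reachable ∩ accepting = {} — empty.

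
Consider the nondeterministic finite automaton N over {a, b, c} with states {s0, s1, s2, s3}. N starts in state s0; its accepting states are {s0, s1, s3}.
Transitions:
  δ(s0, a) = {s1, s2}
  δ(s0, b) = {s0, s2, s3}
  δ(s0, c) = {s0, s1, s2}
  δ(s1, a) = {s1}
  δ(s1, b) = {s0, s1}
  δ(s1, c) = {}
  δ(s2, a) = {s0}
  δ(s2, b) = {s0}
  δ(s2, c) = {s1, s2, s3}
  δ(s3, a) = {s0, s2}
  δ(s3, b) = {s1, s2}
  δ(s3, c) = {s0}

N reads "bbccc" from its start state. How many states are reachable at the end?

4

Start: {s0}
read b: {s0, s2, s3}
read b: {s0, s1, s2, s3}
read c: {s0, s1, s2, s3}
read c: {s0, s1, s2, s3}
read c: {s0, s1, s2, s3}
Final reachable set {s0, s1, s2, s3} has 4 states.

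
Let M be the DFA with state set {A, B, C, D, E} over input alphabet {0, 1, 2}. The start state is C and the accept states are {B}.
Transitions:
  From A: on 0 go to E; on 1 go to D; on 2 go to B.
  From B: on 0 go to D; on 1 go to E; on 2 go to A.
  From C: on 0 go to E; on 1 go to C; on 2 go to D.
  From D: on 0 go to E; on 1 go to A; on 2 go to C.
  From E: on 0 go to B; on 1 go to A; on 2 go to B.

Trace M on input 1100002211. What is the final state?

A

C --1--> C
C --1--> C
C --0--> E
E --0--> B
B --0--> D
D --0--> E
E --2--> B
B --2--> A
A --1--> D
D --1--> A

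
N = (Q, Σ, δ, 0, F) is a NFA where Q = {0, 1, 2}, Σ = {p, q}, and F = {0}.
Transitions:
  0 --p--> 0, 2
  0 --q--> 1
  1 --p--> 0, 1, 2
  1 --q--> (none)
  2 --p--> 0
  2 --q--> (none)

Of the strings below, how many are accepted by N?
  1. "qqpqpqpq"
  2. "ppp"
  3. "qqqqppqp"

1

"qqpqpqpq": rejected
"ppp": accepted
"qqqqppqp": rejected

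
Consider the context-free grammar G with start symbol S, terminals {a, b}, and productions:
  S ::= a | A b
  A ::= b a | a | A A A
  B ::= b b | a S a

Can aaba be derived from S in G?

no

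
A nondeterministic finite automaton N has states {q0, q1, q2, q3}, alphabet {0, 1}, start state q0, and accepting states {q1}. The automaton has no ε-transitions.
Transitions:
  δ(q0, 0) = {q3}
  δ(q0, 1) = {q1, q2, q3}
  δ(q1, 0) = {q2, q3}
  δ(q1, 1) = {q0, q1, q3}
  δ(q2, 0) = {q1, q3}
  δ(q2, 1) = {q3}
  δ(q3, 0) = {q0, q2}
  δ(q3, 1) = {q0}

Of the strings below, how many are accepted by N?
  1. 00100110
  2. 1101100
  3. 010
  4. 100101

00100110: accepted
1101100: accepted
010: rejected
100101: accepted

3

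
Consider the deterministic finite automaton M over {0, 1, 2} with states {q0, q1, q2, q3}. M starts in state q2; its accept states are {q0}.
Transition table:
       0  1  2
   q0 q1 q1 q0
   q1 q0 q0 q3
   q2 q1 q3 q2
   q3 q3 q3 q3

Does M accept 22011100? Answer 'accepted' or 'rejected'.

q2 --2--> q2
q2 --2--> q2
q2 --0--> q1
q1 --1--> q0
q0 --1--> q1
q1 --1--> q0
q0 --0--> q1
q1 --0--> q0
End in state q0, which is an accepting state.

accepted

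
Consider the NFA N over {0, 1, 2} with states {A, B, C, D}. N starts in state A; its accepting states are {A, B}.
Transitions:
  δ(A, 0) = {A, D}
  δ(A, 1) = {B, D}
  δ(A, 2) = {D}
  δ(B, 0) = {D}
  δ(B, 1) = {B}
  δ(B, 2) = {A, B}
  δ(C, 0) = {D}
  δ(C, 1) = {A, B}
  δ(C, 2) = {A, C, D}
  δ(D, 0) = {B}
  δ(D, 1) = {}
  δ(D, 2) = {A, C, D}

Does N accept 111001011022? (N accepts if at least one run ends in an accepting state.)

rejected

Start: {A}
read 1: {B, D}
read 1: {B}
read 1: {B}
read 0: {D}
read 0: {B}
read 1: {B}
read 0: {D}
read 1: {}
The reachable set is empty and stays empty for the remaining 4 symbols.
Reachable ∩ accepting = {} — empty.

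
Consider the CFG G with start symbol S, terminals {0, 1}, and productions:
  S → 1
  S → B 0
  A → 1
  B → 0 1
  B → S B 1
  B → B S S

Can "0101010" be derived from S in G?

S ⇒ B0 ⇒ BSS0 ⇒ 01SS0 ⇒ 01B0S0 ⇒ 01010S0 ⇒ 0101010

yes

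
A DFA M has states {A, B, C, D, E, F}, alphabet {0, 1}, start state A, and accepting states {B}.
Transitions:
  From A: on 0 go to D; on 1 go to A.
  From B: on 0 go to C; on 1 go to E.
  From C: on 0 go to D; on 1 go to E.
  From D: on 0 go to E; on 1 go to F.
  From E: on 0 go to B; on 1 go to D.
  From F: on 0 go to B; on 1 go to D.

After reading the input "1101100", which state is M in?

B

A --1--> A
A --1--> A
A --0--> D
D --1--> F
F --1--> D
D --0--> E
E --0--> B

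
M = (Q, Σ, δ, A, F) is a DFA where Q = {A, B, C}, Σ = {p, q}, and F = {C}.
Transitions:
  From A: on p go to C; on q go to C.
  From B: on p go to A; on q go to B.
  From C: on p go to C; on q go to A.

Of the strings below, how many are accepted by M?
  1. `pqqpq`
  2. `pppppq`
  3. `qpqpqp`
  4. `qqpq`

1

`pqqpq`: rejected
`pppppq`: rejected
`qpqpqp`: accepted
`qqpq`: rejected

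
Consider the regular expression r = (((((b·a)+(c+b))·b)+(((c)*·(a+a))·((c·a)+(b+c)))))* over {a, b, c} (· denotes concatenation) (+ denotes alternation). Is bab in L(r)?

Split into 1 piece bab; each matches ((((b·a)+(c+b))·b)+(((c)*·(a+a))·((c·a)+(b+c)))).

yes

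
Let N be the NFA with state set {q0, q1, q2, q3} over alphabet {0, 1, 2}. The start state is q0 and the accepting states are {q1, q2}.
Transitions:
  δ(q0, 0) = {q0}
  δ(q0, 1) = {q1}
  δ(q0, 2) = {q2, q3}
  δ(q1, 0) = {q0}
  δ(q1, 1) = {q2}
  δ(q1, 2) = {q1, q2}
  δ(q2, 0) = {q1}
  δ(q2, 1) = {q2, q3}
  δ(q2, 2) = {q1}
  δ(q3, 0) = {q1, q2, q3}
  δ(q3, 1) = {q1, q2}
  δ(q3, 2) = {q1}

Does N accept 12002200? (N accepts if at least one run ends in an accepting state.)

Start: {q0}
read 1: {q1}
read 2: {q1, q2}
read 0: {q0, q1}
read 0: {q0}
read 2: {q2, q3}
read 2: {q1}
read 0: {q0}
read 0: {q0}
Reachable ∩ accepting = {} — empty.

rejected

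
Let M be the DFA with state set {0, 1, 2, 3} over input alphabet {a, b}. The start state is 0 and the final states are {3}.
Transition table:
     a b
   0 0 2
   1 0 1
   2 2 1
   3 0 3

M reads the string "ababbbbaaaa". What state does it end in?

0 --a--> 0
0 --b--> 2
2 --a--> 2
2 --b--> 1
1 --b--> 1
1 --b--> 1
1 --b--> 1
1 --a--> 0
0 --a--> 0
0 --a--> 0
0 --a--> 0

0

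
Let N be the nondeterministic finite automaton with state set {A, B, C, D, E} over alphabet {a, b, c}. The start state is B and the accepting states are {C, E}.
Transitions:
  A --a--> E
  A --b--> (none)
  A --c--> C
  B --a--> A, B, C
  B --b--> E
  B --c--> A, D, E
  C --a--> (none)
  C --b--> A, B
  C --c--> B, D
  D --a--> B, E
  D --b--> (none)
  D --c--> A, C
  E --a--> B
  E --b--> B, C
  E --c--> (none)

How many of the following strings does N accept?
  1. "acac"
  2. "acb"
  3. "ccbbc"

"acac": accepted
"acb": accepted
"ccbbc": rejected

2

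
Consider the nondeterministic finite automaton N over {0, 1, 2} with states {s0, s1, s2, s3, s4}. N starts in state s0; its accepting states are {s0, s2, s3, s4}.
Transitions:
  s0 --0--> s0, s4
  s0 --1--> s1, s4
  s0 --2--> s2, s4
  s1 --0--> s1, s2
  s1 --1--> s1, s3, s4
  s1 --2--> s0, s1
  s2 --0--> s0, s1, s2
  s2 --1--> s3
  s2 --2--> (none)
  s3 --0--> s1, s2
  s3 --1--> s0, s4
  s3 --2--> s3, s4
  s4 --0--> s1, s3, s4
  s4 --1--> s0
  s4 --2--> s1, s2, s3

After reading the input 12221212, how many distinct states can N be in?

Start: {s0}
read 1: {s1, s4}
read 2: {s0, s1, s2, s3}
read 2: {s0, s1, s2, s3, s4}
read 2: {s0, s1, s2, s3, s4}
read 1: {s0, s1, s3, s4}
read 2: {s0, s1, s2, s3, s4}
read 1: {s0, s1, s3, s4}
read 2: {s0, s1, s2, s3, s4}
Final reachable set {s0, s1, s2, s3, s4} has 5 states.

5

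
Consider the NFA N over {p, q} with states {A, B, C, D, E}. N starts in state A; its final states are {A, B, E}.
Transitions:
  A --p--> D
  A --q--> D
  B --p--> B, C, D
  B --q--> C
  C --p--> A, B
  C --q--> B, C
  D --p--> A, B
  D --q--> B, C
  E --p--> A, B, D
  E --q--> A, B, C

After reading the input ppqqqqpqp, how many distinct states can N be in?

4

Start: {A}
read p: {D}
read p: {A, B}
read q: {C, D}
read q: {B, C}
read q: {B, C}
read q: {B, C}
read p: {A, B, C, D}
read q: {B, C, D}
read p: {A, B, C, D}
Final reachable set {A, B, C, D} has 4 states.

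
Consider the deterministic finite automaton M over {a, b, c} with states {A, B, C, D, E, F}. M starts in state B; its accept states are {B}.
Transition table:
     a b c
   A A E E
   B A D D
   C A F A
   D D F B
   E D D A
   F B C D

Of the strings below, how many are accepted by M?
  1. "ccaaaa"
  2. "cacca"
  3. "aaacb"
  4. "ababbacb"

"ccaaaa": rejected
"cacca": rejected
"aaacb": rejected
"ababbacb": rejected

0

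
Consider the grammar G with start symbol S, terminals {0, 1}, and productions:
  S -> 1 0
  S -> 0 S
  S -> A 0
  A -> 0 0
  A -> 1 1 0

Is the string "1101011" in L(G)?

no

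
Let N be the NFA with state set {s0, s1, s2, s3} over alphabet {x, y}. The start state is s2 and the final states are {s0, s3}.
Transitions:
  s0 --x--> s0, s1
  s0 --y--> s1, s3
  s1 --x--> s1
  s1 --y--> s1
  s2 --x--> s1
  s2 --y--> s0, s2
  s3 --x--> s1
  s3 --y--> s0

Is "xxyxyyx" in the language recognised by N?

rejected

Start: {s2}
read x: {s1}
read x: {s1}
read y: {s1}
read x: {s1}
read y: {s1}
read y: {s1}
read x: {s1}
Reachable ∩ accepting = {} — empty.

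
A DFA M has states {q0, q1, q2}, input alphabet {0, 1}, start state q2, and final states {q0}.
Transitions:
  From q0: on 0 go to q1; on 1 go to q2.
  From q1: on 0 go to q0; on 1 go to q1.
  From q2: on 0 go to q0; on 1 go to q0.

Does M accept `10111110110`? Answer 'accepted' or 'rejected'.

rejected

q2 --1--> q0
q0 --0--> q1
q1 --1--> q1
q1 --1--> q1
q1 --1--> q1
q1 --1--> q1
q1 --1--> q1
q1 --0--> q0
q0 --1--> q2
q2 --1--> q0
q0 --0--> q1
End in state q1, which is not an accepting state.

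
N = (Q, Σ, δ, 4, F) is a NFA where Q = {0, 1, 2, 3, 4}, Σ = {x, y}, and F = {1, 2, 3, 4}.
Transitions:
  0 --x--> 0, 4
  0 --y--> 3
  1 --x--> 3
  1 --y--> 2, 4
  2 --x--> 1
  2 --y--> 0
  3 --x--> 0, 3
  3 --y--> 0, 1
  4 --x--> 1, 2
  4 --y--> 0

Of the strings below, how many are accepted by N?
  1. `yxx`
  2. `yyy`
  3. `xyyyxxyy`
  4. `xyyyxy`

4

`yxx`: accepted
`yyy`: accepted
`xyyyxxyy`: accepted
`xyyyxy`: accepted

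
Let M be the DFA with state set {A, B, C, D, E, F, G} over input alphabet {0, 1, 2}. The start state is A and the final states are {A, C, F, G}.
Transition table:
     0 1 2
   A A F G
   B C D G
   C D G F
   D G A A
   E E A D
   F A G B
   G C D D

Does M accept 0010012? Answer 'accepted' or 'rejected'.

A --0--> A
A --0--> A
A --1--> F
F --0--> A
A --0--> A
A --1--> F
F --2--> B
End in state B, which is not an accepting state.

rejected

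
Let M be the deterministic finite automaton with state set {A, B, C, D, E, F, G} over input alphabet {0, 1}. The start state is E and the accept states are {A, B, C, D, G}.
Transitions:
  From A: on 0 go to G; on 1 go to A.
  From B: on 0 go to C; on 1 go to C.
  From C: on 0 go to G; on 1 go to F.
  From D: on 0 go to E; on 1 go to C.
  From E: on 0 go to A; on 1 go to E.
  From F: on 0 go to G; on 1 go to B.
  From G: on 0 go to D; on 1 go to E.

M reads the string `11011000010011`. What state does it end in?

E --1--> E
E --1--> E
E --0--> A
A --1--> A
A --1--> A
A --0--> G
G --0--> D
D --0--> E
E --0--> A
A --1--> A
A --0--> G
G --0--> D
D --1--> C
C --1--> F

F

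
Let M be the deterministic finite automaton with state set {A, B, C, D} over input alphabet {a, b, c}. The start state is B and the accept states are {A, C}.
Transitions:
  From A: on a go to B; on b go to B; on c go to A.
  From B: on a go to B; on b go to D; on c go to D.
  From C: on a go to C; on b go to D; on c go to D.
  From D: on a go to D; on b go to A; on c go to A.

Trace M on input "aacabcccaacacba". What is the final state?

B --a--> B
B --a--> B
B --c--> D
D --a--> D
D --b--> A
A --c--> A
A --c--> A
A --c--> A
A --a--> B
B --a--> B
B --c--> D
D --a--> D
D --c--> A
A --b--> B
B --a--> B

B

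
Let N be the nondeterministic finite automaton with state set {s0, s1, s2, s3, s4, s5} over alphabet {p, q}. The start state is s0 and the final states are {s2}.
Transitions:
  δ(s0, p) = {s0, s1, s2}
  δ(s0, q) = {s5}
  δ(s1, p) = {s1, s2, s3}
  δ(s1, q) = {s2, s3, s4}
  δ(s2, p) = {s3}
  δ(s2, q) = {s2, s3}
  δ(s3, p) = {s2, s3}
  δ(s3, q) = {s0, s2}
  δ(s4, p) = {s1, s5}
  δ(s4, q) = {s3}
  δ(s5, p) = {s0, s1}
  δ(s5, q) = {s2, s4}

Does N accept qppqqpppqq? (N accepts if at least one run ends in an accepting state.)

Start: {s0}
read q: {s5}
read p: {s0, s1}
read p: {s0, s1, s2, s3}
read q: {s0, s2, s3, s4, s5}
read q: {s0, s2, s3, s4, s5}
read p: {s0, s1, s2, s3, s5}
read p: {s0, s1, s2, s3}
read p: {s0, s1, s2, s3}
read q: {s0, s2, s3, s4, s5}
read q: {s0, s2, s3, s4, s5}
Reachable ∩ accepting = {s2} — nonempty.

accepted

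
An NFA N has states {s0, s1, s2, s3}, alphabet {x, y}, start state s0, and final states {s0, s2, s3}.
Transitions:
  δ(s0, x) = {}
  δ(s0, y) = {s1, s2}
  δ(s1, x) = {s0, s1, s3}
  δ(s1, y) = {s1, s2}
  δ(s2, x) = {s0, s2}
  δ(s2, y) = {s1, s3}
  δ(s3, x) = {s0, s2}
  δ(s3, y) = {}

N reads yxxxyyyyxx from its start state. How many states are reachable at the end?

4

Start: {s0}
read y: {s1, s2}
read x: {s0, s1, s2, s3}
read x: {s0, s1, s2, s3}
read x: {s0, s1, s2, s3}
read y: {s1, s2, s3}
read y: {s1, s2, s3}
read y: {s1, s2, s3}
read y: {s1, s2, s3}
read x: {s0, s1, s2, s3}
read x: {s0, s1, s2, s3}
Final reachable set {s0, s1, s2, s3} has 4 states.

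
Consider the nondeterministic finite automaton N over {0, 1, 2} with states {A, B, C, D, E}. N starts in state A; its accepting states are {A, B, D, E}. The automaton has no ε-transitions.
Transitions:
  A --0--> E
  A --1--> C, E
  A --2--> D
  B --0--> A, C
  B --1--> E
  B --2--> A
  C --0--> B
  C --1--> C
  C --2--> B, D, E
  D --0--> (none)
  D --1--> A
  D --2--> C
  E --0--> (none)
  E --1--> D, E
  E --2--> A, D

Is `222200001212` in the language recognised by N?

accepted

Start: {A}
read 2: {D}
read 2: {C}
read 2: {B, D, E}
read 2: {A, C, D}
read 0: {B, E}
read 0: {A, C}
read 0: {B, E}
read 0: {A, C}
read 1: {C, E}
read 2: {A, B, D, E}
read 1: {A, C, D, E}
read 2: {A, B, C, D, E}
Reachable ∩ accepting = {A, B, D, E} — nonempty.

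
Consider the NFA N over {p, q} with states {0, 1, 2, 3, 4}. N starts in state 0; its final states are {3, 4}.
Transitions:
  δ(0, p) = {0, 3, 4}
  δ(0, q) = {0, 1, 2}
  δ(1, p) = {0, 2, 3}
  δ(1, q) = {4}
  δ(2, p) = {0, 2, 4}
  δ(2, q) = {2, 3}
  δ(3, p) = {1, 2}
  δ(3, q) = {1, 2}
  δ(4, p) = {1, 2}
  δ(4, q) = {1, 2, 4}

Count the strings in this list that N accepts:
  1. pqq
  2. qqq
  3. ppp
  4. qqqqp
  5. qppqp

pqq: accepted
qqq: accepted
ppp: accepted
qqqqp: accepted
qppqp: accepted

5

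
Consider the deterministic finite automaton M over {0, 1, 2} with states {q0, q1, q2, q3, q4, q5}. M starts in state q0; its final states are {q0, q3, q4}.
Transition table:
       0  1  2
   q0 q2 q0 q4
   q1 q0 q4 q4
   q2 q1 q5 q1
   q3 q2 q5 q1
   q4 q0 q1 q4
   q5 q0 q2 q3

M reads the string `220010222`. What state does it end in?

q0 --2--> q4
q4 --2--> q4
q4 --0--> q0
q0 --0--> q2
q2 --1--> q5
q5 --0--> q0
q0 --2--> q4
q4 --2--> q4
q4 --2--> q4

q4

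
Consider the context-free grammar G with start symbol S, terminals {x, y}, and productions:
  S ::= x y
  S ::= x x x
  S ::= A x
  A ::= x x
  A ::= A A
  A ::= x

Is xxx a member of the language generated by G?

S ⇒ Ax ⇒ xxx

yes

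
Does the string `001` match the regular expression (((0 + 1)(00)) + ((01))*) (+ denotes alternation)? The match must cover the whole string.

Neither ((0+1)(00)) nor ((01))* matches 001.

no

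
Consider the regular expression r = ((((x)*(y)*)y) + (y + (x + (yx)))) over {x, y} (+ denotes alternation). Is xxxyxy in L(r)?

Neither (((x)*(y)*)y) nor (y+(x+(yx))) matches xxxyxy.

no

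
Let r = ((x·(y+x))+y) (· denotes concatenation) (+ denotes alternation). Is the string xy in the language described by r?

yes

The left alternative (x·(y+x)) matches xy.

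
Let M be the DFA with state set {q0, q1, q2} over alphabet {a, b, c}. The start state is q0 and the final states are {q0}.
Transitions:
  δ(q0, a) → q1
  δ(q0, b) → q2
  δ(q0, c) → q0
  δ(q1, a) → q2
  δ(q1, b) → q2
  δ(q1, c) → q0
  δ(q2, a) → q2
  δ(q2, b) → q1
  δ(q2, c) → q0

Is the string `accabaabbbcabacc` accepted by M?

q0 --a--> q1
q1 --c--> q0
q0 --c--> q0
q0 --a--> q1
q1 --b--> q2
q2 --a--> q2
q2 --a--> q2
q2 --b--> q1
q1 --b--> q2
q2 --b--> q1
q1 --c--> q0
q0 --a--> q1
q1 --b--> q2
q2 --a--> q2
q2 --c--> q0
q0 --c--> q0
End in state q0, which is an accepting state.

accepted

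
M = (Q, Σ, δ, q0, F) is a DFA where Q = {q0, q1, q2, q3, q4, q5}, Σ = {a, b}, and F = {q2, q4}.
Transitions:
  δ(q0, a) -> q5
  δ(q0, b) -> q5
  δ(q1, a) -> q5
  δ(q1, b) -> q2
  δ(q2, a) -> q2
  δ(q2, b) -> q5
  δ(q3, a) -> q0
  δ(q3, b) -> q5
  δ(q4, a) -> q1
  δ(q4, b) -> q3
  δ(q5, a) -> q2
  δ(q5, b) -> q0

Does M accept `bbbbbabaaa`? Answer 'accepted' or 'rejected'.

accepted

q0 --b--> q5
q5 --b--> q0
q0 --b--> q5
q5 --b--> q0
q0 --b--> q5
q5 --a--> q2
q2 --b--> q5
q5 --a--> q2
q2 --a--> q2
q2 --a--> q2
End in state q2, which is an accepting state.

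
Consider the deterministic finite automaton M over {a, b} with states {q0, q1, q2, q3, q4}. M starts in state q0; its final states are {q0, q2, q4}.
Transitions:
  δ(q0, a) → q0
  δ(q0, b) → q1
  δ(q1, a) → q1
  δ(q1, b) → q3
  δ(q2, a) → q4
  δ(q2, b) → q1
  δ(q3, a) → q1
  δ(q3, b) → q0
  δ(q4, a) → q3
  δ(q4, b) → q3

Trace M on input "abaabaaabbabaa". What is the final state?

q1

q0 --a--> q0
q0 --b--> q1
q1 --a--> q1
q1 --a--> q1
q1 --b--> q3
q3 --a--> q1
q1 --a--> q1
q1 --a--> q1
q1 --b--> q3
q3 --b--> q0
q0 --a--> q0
q0 --b--> q1
q1 --a--> q1
q1 --a--> q1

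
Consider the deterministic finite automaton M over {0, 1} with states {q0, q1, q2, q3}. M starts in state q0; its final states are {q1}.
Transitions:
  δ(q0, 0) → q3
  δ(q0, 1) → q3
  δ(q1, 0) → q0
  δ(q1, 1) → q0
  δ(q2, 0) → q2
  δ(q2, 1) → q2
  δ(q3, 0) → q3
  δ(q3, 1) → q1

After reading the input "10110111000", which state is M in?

q0 --1--> q3
q3 --0--> q3
q3 --1--> q1
q1 --1--> q0
q0 --0--> q3
q3 --1--> q1
q1 --1--> q0
q0 --1--> q3
q3 --0--> q3
q3 --0--> q3
q3 --0--> q3

q3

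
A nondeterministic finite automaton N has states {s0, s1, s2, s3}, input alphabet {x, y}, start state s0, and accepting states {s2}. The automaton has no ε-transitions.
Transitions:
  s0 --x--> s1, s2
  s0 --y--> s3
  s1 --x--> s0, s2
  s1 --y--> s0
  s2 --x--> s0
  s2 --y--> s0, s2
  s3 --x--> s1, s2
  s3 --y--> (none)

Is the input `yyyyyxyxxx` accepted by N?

rejected

Start: {s0}
read y: {s3}
read y: {}
The reachable set is empty and stays empty for the remaining 8 symbols.
Reachable ∩ accepting = {} — empty.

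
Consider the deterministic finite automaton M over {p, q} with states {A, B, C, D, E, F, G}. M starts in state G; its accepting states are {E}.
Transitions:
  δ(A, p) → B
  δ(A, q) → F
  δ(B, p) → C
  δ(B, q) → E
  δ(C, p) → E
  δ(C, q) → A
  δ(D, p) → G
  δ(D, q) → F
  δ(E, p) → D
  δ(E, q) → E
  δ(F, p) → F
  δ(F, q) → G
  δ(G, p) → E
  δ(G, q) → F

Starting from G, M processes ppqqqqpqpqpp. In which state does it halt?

G --p--> E
E --p--> D
D --q--> F
F --q--> G
G --q--> F
F --q--> G
G --p--> E
E --q--> E
E --p--> D
D --q--> F
F --p--> F
F --p--> F

F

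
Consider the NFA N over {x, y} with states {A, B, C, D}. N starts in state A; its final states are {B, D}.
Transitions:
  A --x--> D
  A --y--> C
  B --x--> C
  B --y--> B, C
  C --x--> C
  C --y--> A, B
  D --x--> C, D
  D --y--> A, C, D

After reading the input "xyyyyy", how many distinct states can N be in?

4

Start: {A}
read x: {D}
read y: {A, C, D}
read y: {A, B, C, D}
read y: {A, B, C, D}
read y: {A, B, C, D}
read y: {A, B, C, D}
Final reachable set {A, B, C, D} has 4 states.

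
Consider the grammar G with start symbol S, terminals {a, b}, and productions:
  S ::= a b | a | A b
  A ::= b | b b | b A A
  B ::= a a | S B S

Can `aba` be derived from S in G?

no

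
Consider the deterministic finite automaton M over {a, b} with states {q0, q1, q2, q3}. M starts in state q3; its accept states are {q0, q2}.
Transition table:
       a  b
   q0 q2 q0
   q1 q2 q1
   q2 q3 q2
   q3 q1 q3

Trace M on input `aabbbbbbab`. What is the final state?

q3

q3 --a--> q1
q1 --a--> q2
q2 --b--> q2
q2 --b--> q2
q2 --b--> q2
q2 --b--> q2
q2 --b--> q2
q2 --b--> q2
q2 --a--> q3
q3 --b--> q3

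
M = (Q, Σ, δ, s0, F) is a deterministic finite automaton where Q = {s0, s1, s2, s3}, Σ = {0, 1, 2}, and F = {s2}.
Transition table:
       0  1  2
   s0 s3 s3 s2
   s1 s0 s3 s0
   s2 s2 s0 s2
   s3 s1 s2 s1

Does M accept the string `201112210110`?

s0 --2--> s2
s2 --0--> s2
s2 --1--> s0
s0 --1--> s3
s3 --1--> s2
s2 --2--> s2
s2 --2--> s2
s2 --1--> s0
s0 --0--> s3
s3 --1--> s2
s2 --1--> s0
s0 --0--> s3
End in state s3, which is not an accepting state.

rejected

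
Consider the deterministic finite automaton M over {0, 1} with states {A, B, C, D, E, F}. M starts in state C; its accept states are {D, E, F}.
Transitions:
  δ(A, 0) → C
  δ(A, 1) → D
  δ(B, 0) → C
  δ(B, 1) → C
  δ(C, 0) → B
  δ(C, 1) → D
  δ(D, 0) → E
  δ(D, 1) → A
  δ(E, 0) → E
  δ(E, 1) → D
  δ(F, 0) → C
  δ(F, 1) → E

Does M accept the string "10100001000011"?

C --1--> D
D --0--> E
E --1--> D
D --0--> E
E --0--> E
E --0--> E
E --0--> E
E --1--> D
D --0--> E
E --0--> E
E --0--> E
E --0--> E
E --1--> D
D --1--> A
End in state A, which is not an accepting state.

rejected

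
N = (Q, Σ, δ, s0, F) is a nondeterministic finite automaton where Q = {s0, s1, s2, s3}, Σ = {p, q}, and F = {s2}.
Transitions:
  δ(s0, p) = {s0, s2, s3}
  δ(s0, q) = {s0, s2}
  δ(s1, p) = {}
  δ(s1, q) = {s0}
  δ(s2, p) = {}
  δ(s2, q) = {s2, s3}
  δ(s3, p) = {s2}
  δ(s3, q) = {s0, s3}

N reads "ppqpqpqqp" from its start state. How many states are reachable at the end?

Start: {s0}
read p: {s0, s2, s3}
read p: {s0, s2, s3}
read q: {s0, s2, s3}
read p: {s0, s2, s3}
read q: {s0, s2, s3}
read p: {s0, s2, s3}
read q: {s0, s2, s3}
read q: {s0, s2, s3}
read p: {s0, s2, s3}
Final reachable set {s0, s2, s3} has 3 states.

3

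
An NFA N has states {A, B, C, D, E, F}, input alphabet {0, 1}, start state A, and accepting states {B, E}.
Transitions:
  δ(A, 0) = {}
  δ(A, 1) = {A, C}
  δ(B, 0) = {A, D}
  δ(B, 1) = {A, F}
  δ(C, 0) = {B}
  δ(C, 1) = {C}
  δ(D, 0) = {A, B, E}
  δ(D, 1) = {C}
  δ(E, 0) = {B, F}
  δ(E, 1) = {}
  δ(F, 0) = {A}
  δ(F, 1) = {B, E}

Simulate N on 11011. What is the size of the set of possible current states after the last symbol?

Start: {A}
read 1: {A, C}
read 1: {A, C}
read 0: {B}
read 1: {A, F}
read 1: {A, B, C, E}
Final reachable set {A, B, C, E} has 4 states.

4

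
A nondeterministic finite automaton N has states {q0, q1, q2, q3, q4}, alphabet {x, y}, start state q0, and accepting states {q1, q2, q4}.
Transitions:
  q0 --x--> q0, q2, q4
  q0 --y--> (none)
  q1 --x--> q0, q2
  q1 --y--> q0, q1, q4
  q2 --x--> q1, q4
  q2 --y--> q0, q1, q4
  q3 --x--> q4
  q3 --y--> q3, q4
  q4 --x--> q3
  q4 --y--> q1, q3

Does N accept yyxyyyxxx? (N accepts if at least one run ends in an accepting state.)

rejected

Start: {q0}
read y: {}
The reachable set is empty and stays empty for the remaining 8 symbols.
Reachable ∩ accepting = {} — empty.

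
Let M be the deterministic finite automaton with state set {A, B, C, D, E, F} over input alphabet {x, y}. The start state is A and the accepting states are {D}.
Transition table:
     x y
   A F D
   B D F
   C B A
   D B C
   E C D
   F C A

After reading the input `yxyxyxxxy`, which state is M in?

A --y--> D
D --x--> B
B --y--> F
F --x--> C
C --y--> A
A --x--> F
F --x--> C
C --x--> B
B --y--> F

F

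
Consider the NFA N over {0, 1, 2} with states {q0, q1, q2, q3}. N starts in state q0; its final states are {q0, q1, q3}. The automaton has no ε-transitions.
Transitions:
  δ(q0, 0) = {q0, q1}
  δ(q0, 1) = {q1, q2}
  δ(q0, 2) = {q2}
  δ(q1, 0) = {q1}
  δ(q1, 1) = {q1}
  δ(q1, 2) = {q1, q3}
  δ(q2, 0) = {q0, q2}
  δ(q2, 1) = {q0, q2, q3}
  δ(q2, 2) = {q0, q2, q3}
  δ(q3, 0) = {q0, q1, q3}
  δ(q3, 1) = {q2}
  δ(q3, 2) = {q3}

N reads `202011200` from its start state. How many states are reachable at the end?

4

Start: {q0}
read 2: {q2}
read 0: {q0, q2}
read 2: {q0, q2, q3}
read 0: {q0, q1, q2, q3}
read 1: {q0, q1, q2, q3}
read 1: {q0, q1, q2, q3}
read 2: {q0, q1, q2, q3}
read 0: {q0, q1, q2, q3}
read 0: {q0, q1, q2, q3}
Final reachable set {q0, q1, q2, q3} has 4 states.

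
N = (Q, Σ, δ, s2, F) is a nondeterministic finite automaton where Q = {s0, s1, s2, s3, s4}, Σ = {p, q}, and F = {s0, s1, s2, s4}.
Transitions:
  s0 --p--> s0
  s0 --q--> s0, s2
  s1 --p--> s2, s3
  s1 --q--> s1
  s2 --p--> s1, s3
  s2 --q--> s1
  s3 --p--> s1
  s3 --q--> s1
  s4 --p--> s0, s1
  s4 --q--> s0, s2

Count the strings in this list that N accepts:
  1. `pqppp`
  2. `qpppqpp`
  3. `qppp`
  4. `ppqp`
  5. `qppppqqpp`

5

`pqppp`: accepted
`qpppqpp`: accepted
`qppp`: accepted
`ppqp`: accepted
`qppppqqpp`: accepted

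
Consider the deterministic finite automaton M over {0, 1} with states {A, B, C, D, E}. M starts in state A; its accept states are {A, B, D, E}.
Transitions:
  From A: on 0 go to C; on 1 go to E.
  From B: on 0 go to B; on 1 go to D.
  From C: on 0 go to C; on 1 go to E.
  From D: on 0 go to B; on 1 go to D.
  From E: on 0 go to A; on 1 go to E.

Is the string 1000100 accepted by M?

rejected

A --1--> E
E --0--> A
A --0--> C
C --0--> C
C --1--> E
E --0--> A
A --0--> C
End in state C, which is not an accepting state.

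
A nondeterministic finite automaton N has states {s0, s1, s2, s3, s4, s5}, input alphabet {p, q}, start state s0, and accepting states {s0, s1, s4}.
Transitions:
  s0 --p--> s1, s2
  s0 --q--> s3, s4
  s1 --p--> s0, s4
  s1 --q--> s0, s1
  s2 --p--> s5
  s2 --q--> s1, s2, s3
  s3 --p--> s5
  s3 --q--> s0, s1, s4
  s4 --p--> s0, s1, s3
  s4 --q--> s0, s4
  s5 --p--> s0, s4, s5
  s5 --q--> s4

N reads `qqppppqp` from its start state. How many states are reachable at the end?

6

Start: {s0}
read q: {s3, s4}
read q: {s0, s1, s4}
read p: {s0, s1, s2, s3, s4}
read p: {s0, s1, s2, s3, s4, s5}
read p: {s0, s1, s2, s3, s4, s5}
read p: {s0, s1, s2, s3, s4, s5}
read q: {s0, s1, s2, s3, s4}
read p: {s0, s1, s2, s3, s4, s5}
Final reachable set {s0, s1, s2, s3, s4, s5} has 6 states.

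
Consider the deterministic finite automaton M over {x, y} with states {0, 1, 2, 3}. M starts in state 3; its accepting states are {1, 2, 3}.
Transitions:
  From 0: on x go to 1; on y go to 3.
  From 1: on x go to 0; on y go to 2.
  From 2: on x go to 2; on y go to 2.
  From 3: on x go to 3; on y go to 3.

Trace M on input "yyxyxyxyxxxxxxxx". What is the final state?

3 --y--> 3
3 --y--> 3
3 --x--> 3
3 --y--> 3
3 --x--> 3
3 --y--> 3
3 --x--> 3
3 --y--> 3
3 --x--> 3
3 --x--> 3
3 --x--> 3
3 --x--> 3
3 --x--> 3
3 --x--> 3
3 --x--> 3
3 --x--> 3

3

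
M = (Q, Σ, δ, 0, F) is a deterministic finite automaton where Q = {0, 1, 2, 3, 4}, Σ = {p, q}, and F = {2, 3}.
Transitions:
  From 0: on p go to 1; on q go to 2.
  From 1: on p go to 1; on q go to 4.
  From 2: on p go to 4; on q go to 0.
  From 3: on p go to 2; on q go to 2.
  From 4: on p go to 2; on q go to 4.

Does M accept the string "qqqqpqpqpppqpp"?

0 --q--> 2
2 --q--> 0
0 --q--> 2
2 --q--> 0
0 --p--> 1
1 --q--> 4
4 --p--> 2
2 --q--> 0
0 --p--> 1
1 --p--> 1
1 --p--> 1
1 --q--> 4
4 --p--> 2
2 --p--> 4
End in state 4, which is not an accepting state.

rejected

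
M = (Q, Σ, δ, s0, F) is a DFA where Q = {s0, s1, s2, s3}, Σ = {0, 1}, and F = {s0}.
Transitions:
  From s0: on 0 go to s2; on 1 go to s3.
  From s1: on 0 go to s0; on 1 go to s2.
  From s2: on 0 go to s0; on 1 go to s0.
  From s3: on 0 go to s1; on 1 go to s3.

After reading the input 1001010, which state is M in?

s0

s0 --1--> s3
s3 --0--> s1
s1 --0--> s0
s0 --1--> s3
s3 --0--> s1
s1 --1--> s2
s2 --0--> s0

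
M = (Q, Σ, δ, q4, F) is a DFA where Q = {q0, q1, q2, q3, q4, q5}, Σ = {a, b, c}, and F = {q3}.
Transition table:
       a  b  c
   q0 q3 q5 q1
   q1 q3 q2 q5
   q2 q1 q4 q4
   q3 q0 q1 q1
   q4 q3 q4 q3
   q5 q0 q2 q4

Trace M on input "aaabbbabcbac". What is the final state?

q4 --a--> q3
q3 --a--> q0
q0 --a--> q3
q3 --b--> q1
q1 --b--> q2
q2 --b--> q4
q4 --a--> q3
q3 --b--> q1
q1 --c--> q5
q5 --b--> q2
q2 --a--> q1
q1 --c--> q5

q5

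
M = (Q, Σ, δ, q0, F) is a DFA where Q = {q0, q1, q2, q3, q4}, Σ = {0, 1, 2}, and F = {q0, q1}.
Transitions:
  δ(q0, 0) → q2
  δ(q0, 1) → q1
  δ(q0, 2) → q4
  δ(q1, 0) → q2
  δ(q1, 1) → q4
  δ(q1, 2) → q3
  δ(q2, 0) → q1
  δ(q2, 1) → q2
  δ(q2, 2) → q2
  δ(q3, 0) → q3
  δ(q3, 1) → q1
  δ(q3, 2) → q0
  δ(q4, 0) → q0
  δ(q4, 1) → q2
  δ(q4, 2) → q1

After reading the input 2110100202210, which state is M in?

q0 --2--> q4
q4 --1--> q2
q2 --1--> q2
q2 --0--> q1
q1 --1--> q4
q4 --0--> q0
q0 --0--> q2
q2 --2--> q2
q2 --0--> q1
q1 --2--> q3
q3 --2--> q0
q0 --1--> q1
q1 --0--> q2

q2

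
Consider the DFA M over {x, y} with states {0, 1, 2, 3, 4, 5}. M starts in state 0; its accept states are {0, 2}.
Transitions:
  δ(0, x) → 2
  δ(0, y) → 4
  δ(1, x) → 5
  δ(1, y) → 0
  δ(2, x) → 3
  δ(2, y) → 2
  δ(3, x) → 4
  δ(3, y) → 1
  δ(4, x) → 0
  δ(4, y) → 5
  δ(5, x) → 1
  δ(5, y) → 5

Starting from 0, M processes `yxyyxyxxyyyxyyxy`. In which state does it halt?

0 --y--> 4
4 --x--> 0
0 --y--> 4
4 --y--> 5
5 --x--> 1
1 --y--> 0
0 --x--> 2
2 --x--> 3
3 --y--> 1
1 --y--> 0
0 --y--> 4
4 --x--> 0
0 --y--> 4
4 --y--> 5
5 --x--> 1
1 --y--> 0

0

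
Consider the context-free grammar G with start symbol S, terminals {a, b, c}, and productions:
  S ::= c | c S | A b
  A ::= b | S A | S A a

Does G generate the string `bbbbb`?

no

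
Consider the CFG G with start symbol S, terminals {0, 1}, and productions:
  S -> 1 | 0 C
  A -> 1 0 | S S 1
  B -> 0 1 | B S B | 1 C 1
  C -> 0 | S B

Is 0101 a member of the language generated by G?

yes

S ⇒ 0C ⇒ 0SB ⇒ 01B ⇒ 0101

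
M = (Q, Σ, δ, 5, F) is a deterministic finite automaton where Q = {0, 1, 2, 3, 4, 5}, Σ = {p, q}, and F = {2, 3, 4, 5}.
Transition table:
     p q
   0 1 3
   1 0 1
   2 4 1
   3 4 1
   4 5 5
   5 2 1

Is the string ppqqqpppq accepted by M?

5 --p--> 2
2 --p--> 4
4 --q--> 5
5 --q--> 1
1 --q--> 1
1 --p--> 0
0 --p--> 1
1 --p--> 0
0 --q--> 3
End in state 3, which is an accepting state.

accepted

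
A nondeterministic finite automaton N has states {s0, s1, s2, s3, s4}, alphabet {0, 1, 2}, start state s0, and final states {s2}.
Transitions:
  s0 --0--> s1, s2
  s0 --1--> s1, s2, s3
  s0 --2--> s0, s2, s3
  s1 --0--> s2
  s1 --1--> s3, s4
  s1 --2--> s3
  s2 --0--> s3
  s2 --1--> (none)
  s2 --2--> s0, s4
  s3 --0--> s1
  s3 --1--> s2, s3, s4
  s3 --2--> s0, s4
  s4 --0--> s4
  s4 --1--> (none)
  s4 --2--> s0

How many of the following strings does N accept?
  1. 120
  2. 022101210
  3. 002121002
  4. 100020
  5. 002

120: accepted
022101210: accepted
002121002: rejected
100020: accepted
002: rejected

3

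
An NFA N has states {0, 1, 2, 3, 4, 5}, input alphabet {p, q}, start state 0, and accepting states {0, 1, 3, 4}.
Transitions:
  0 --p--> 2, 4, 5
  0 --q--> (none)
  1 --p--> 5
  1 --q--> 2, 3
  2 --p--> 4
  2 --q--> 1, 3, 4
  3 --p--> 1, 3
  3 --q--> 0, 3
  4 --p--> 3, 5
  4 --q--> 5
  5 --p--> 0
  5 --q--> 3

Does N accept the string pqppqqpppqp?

Start: {0}
read p: {2, 4, 5}
read q: {1, 3, 4, 5}
read p: {0, 1, 3, 5}
read p: {0, 1, 2, 3, 4, 5}
read q: {0, 1, 2, 3, 4, 5}
read q: {0, 1, 2, 3, 4, 5}
read p: {0, 1, 2, 3, 4, 5}
read p: {0, 1, 2, 3, 4, 5}
read p: {0, 1, 2, 3, 4, 5}
read q: {0, 1, 2, 3, 4, 5}
read p: {0, 1, 2, 3, 4, 5}
Reachable ∩ accepting = {0, 1, 3, 4} — nonempty.

accepted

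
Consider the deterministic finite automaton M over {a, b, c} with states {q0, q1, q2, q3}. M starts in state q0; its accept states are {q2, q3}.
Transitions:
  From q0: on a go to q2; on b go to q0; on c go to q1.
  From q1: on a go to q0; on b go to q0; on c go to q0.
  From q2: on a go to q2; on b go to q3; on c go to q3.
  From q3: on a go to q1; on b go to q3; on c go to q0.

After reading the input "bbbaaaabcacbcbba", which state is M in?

q2

q0 --b--> q0
q0 --b--> q0
q0 --b--> q0
q0 --a--> q2
q2 --a--> q2
q2 --a--> q2
q2 --a--> q2
q2 --b--> q3
q3 --c--> q0
q0 --a--> q2
q2 --c--> q3
q3 --b--> q3
q3 --c--> q0
q0 --b--> q0
q0 --b--> q0
q0 --a--> q2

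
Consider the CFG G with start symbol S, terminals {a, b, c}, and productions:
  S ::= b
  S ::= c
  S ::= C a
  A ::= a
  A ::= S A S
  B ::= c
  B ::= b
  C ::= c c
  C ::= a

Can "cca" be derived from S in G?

S ⇒ Ca ⇒ cca

yes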